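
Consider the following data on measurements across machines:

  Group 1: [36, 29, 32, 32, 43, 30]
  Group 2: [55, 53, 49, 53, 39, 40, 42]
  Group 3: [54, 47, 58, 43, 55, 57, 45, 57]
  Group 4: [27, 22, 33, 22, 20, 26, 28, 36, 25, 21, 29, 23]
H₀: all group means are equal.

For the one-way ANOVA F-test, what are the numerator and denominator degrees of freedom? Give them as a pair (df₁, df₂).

degrees of freedom = [3, 29]

k = 4 groups, N = 33 total
df = (k−1, N−k) = (4−1, 33−4) = (3, 29)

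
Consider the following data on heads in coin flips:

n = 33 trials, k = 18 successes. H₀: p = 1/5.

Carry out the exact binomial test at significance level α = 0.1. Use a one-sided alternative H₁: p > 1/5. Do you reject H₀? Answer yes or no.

reject H₀: yes

Exact binomial: n=33, k=18, p₀=1/5=0.2000
P(X≥18) from Σ C(n,i)·p₀^i·(1−p₀)^(n−i)
p-value (one-sided, H₁ greater) = 0.00001
At α=0.1: p < α → reject H₀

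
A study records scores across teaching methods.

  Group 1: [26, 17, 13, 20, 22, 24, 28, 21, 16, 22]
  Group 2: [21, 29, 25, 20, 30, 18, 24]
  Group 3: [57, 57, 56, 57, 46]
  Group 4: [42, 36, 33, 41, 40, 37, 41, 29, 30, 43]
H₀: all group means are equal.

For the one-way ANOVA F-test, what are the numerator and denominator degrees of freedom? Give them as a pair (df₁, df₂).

degrees of freedom = [3, 28]

k = 4 groups, N = 32 total
df = (k−1, N−k) = (4−1, 32−4) = (3, 28)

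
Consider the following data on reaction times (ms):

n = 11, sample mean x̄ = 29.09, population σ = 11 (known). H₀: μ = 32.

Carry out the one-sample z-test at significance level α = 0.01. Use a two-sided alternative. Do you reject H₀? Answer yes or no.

SE = σ/√n = 11/√11 = 3.3166
z = (x̄−μ₀)/SE = (29.09−32)/3.3166 = -0.8774
p-value (two-sided) = 0.38027
At α=0.01: p ≥ α → fail to reject H₀

reject H₀: no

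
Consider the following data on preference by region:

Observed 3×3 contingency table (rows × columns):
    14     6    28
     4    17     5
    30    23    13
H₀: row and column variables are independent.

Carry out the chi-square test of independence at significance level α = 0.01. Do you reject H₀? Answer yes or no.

reject H₀: yes

Row totals [48, 26, 66], col totals [48, 46, 46], n=140
χ² = (14−16.46)²/16.46 + (6−15.77)²/15.77 + (28−15.77)²/15.77 + (4−8.91)²/8.91 + (17−8.54)²/8.54 + (5−8.54)²/8.54 + (30−22.63)²/22.63 + (23−21.69)²/21.69 + (13−21.69)²/21.69 = 34.4130
df = 4
p-value (upper-tail) = 0.00000
At α=0.01: p < α → reject H₀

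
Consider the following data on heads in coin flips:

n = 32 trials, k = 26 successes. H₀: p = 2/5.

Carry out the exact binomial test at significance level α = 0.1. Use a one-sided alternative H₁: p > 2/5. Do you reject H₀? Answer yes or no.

reject H₀: yes

Exact binomial: n=32, k=26, p₀=2/5=0.4000
P(X≥26) from Σ C(n,i)·p₀^i·(1−p₀)^(n−i)
p-value (one-sided, H₁ greater) = 0.00000
At α=0.1: p < α → reject H₀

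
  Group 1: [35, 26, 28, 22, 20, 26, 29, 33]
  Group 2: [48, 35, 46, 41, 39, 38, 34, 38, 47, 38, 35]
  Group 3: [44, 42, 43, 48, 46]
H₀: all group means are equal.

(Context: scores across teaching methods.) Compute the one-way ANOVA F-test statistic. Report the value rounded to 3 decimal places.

test statistic = 26.041

Group means [27.38, 39.91, 44.60], grand mean 36.708
SSB = Σnᵢ(x̄ᵢ−x̄)² = 1120.974; SSW = ΣΣ(x−x̄ᵢ)² = 451.984
MSB = 1120.974/2 = 560.4871; MSW = 451.984/21 = 21.5231
F = MSB/MSW = 26.0412
df = (2, 21)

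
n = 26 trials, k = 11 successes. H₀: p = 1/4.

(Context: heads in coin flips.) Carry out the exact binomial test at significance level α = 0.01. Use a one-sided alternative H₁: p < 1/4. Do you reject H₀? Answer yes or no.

Exact binomial: n=26, k=11, p₀=1/4=0.2500
P(X≤11) from Σ C(n,i)·p₀^i·(1−p₀)^(n−i)
p-value (one-sided, H₁ less) = 0.98453
At α=0.01: p ≥ α → fail to reject H₀

reject H₀: no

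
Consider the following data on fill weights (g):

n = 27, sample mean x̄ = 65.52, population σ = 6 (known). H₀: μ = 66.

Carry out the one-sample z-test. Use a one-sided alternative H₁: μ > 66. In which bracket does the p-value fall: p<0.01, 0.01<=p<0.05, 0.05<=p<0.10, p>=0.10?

SE = σ/√n = 6/√27 = 1.1547
z = (x̄−μ₀)/SE = (65.52−66)/1.1547 = -0.4157
p-value (one-sided, H₁ greater) = 0.66118
→ bracket: p>=0.10

p-value bracket: p>=0.10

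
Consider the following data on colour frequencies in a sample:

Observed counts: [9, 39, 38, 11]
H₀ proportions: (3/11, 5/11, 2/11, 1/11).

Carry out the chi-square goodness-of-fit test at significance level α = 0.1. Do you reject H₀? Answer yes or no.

n = 97; E_i = n·p_i = [26.45, 44.09, 17.64, 8.82]
χ² = (9−26.45)²/26.45 + (39−44.09)²/44.09 + (38−17.64)²/17.64 + (11−8.82)²/8.82 = 36.1567
df = 3
p-value (upper-tail) = 0.00000
At α=0.1: p < α → reject H₀

reject H₀: yes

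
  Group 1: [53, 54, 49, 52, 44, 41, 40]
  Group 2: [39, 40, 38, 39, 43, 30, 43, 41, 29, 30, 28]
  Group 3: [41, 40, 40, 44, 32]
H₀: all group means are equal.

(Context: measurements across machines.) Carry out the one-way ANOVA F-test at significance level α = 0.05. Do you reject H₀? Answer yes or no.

reject H₀: yes

Group means [47.57, 36.36, 39.40], grand mean 40.435
SSB = Σnᵢ(x̄ᵢ−x̄)² = 544.192; SSW = ΣΣ(x−x̄ᵢ)² = 629.460
MSB = 544.192/2 = 272.0962; MSW = 629.460/20 = 31.4730
F = MSB/MSW = 8.6454
df = (2, 20)
p-value (upper-tail) = 0.00197
At α=0.05: p < α → reject H₀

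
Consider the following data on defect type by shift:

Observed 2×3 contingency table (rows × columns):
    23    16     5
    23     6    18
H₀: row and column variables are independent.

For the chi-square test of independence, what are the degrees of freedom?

df = (r−1)(c−1) = (2−1)·(3−1) = 2

degrees of freedom = 2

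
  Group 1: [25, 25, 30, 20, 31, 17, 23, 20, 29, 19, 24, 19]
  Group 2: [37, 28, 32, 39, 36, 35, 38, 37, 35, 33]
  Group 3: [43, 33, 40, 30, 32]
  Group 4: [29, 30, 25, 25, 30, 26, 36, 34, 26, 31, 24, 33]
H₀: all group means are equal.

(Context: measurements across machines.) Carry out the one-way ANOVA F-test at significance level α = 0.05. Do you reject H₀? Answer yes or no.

Group means [23.50, 35.00, 35.60, 29.08], grand mean 29.718
SSB = Σnᵢ(x̄ᵢ−x̄)² = 920.781; SSW = ΣΣ(x−x̄ᵢ)² = 633.117
MSB = 920.781/3 = 306.9269; MSW = 633.117/35 = 18.0890
F = MSB/MSW = 16.9676
df = (3, 35)
p-value (upper-tail) = 0.00000
At α=0.05: p < α → reject H₀

reject H₀: yes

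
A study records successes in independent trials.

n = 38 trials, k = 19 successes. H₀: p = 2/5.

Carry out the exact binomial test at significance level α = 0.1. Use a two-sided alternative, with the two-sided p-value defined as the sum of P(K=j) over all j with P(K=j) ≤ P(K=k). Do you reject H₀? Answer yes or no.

reject H₀: no

Exact binomial: n=38, k=19, p₀=2/5=0.4000
P(X=j) = C(n,j)·p₀^j·(1−p₀)^(n−j); p = Σ P(X=j) over j with P(X=j) ≤ P(X=19)
p-value (two-sided) = 0.24646
At α=0.1: p ≥ α → fail to reject H₀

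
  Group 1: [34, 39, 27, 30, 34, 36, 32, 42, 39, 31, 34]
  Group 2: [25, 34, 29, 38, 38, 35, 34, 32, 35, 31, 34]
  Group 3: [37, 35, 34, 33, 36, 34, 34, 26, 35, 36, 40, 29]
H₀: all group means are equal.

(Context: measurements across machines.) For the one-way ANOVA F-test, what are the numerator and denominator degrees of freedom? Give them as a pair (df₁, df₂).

k = 3 groups, N = 34 total
df = (k−1, N−k) = (3−1, 34−3) = (2, 31)

degrees of freedom = [2, 31]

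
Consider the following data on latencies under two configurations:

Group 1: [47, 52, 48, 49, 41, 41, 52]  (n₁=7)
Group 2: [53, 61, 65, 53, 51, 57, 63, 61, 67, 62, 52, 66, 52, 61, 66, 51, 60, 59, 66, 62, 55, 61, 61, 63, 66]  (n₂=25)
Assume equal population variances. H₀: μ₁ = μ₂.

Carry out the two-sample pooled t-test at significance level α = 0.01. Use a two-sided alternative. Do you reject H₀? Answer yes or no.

x̄₁=47.143, s₁=4.598, n₁=7
x̄₂=59.760, s₂=5.286, n₂=25
s_p² = [6·4.598² + 24·5.286²]/30 = 26.5806
SE = √(s_p²·(1/7+1/25)) = 2.2046
t = (47.143−59.760)/2.2046 = -5.7230
df = 30
p-value (two-sided) = 0.00000
At α=0.01: p < α → reject H₀

reject H₀: yes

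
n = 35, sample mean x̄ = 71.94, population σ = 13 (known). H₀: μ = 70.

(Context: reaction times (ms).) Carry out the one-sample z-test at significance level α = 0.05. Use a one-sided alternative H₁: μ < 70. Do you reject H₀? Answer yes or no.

SE = σ/√n = 13/√35 = 2.1974
z = (x̄−μ₀)/SE = (71.94−70)/2.1974 = 0.8829
p-value (one-sided, H₁ less) = 0.81134
At α=0.05: p ≥ α → fail to reject H₀

reject H₀: no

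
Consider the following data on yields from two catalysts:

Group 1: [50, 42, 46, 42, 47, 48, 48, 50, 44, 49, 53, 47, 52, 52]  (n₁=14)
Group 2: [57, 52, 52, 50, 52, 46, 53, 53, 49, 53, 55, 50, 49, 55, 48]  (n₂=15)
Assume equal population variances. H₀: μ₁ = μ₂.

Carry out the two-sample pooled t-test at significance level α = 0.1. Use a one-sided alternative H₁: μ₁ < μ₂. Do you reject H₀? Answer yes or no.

reject H₀: yes

x̄₁=47.857, s₁=3.505, n₁=14
x̄₂=51.600, s₂=2.947, n₂=15
s_p² = [13·3.505² + 14·2.947²]/27 = 10.4190
SE = √(s_p²·(1/14+1/15)) = 1.1995
t = (47.857−51.600)/1.1995 = -3.1203
df = 27
p-value (one-sided, H₁ less) = 0.00213
At α=0.1: p < α → reject H₀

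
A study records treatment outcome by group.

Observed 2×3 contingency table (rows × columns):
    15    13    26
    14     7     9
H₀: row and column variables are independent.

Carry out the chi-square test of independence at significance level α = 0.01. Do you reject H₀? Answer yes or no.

reject H₀: no

Row totals [54, 30], col totals [29, 20, 35], n=84
χ² = (15−18.64)²/18.64 + (13−12.86)²/12.86 + (26−22.50)²/22.50 + (14−10.36)²/10.36 + (7−7.14)²/7.14 + (9−12.50)²/12.50 = 3.5220
df = 2
p-value (upper-tail) = 0.17187
At α=0.01: p ≥ α → fail to reject H₀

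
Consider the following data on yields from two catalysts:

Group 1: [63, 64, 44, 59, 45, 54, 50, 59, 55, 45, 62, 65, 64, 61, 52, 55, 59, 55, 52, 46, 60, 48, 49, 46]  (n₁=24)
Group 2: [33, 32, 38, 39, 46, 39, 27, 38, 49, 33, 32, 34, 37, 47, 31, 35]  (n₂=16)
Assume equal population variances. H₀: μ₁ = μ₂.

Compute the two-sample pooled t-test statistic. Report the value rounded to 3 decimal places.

test statistic = 8.343

x̄₁=54.667, s₁=6.895, n₁=24
x̄₂=36.875, s₂=6.141, n₂=16
s_p² = [23·6.895² + 15·6.141²]/38 = 43.6601
SE = √(s_p²·(1/24+1/16)) = 2.1326
t = (54.667−36.875)/2.1326 = 8.3428
df = 38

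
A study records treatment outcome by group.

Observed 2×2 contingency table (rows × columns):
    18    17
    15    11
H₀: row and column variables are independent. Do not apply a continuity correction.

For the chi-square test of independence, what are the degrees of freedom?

degrees of freedom = 1

df = (r−1)(c−1) = (2−1)·(2−1) = 1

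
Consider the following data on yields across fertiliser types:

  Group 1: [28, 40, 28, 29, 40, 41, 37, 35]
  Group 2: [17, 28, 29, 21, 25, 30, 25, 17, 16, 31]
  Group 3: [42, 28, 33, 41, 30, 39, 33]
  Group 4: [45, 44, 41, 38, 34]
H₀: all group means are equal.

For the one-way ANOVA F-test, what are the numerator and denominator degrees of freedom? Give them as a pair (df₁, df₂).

degrees of freedom = [3, 26]

k = 4 groups, N = 30 total
df = (k−1, N−k) = (4−1, 30−4) = (3, 26)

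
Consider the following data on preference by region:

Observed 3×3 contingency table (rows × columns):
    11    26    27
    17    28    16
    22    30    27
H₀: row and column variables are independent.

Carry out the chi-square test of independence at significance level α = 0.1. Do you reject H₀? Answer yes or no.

reject H₀: no

Row totals [64, 61, 79], col totals [50, 84, 70], n=204
χ² = (11−15.69)²/15.69 + (26−26.35)²/26.35 + (27−21.96)²/21.96 + (17−14.95)²/14.95 + (28−25.12)²/25.12 + (16−20.93)²/20.93 + (22−19.36)²/19.36 + (30−32.53)²/32.53 + (27−27.11)²/27.11 = 4.8908
df = 4
p-value (upper-tail) = 0.29869
At α=0.1: p ≥ α → fail to reject H₀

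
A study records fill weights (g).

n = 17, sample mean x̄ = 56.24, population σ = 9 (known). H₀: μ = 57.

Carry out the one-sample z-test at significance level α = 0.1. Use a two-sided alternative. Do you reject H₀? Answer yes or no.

reject H₀: no

SE = σ/√n = 9/√17 = 2.1828
z = (x̄−μ₀)/SE = (56.24−57)/2.1828 = -0.3482
p-value (two-sided) = 0.72771
At α=0.1: p ≥ α → fail to reject H₀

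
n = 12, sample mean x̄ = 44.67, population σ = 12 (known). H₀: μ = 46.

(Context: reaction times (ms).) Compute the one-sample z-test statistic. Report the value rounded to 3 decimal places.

SE = σ/√n = 12/√12 = 3.4641
z = (x̄−μ₀)/SE = (44.67−46)/3.4641 = -0.3839

test statistic = -0.384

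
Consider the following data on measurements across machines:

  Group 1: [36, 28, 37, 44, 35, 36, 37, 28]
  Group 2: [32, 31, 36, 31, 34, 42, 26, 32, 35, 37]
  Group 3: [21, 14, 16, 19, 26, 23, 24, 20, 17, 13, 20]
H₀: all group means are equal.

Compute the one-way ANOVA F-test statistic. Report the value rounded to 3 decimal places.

test statistic = 37.946

Group means [35.12, 33.60, 19.36], grand mean 28.621
SSB = Σnᵢ(x̄ᵢ−x̄)² = 1529.007; SSW = ΣΣ(x−x̄ᵢ)² = 523.820
MSB = 1529.007/2 = 764.5036; MSW = 523.820/26 = 20.1469
F = MSB/MSW = 37.9464
df = (2, 26)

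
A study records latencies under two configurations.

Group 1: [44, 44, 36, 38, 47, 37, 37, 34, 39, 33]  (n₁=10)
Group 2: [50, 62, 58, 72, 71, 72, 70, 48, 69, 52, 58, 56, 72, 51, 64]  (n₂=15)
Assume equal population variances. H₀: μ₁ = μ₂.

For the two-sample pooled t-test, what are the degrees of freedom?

degrees of freedom = 23

df = n₁ + n₂ − 2 = 10 + 15 − 2 = 23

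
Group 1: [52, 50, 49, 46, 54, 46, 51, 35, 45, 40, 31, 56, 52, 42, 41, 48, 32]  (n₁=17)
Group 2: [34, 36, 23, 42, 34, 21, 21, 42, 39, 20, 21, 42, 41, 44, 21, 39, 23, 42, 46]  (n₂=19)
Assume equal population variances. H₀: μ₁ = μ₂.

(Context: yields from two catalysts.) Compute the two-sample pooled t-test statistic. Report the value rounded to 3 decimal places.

test statistic = 4.134

x̄₁=45.294, s₁=7.506, n₁=17
x̄₂=33.211, s₂=9.733, n₂=19
s_p² = [16·7.506² + 18·9.733²]/34 = 76.6673
SE = √(s_p²·(1/17+1/19)) = 2.9232
t = (45.294−33.211)/2.9232 = 4.1337
df = 34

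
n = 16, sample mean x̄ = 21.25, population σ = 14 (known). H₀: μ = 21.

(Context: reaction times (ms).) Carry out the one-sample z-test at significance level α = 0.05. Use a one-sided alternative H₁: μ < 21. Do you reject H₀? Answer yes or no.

SE = σ/√n = 14/√16 = 3.5000
z = (x̄−μ₀)/SE = (21.25−21)/3.5000 = 0.0714
p-value (one-sided, H₁ less) = 0.52847
At α=0.05: p ≥ α → fail to reject H₀

reject H₀: no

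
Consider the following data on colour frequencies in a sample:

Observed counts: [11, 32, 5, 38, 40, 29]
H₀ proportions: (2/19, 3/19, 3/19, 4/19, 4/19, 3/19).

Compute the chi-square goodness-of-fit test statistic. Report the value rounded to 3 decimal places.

test statistic = 22.926

n = 155; E_i = n·p_i = [16.32, 24.47, 24.47, 32.63, 32.63, 24.47]
χ² = (11−16.32)²/16.32 + (32−24.47)²/24.47 + (5−24.47)²/24.47 + (38−32.63)²/32.63 + (40−32.63)²/32.63 + (29−24.47)²/24.47 = 22.9258
df = 5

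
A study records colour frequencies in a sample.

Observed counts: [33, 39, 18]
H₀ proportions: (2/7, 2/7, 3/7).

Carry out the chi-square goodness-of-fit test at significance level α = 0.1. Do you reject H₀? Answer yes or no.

n = 90; E_i = n·p_i = [25.71, 25.71, 38.57]
χ² = (33−25.71)²/25.71 + (39−25.71)²/25.71 + (18−38.57)²/38.57 = 19.9000
df = 2
p-value (upper-tail) = 0.00005
At α=0.1: p < α → reject H₀

reject H₀: yes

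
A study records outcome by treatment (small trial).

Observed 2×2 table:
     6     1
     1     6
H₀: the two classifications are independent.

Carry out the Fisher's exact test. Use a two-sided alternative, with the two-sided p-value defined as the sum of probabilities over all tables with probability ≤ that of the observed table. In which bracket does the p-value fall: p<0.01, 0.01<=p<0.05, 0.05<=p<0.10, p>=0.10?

p-value bracket: 0.01<=p<0.05

Margins: r₁=7, r₂=7, c₁=7, c₂=7, n=14
p_obs = C(7,6)·C(7,1)/C(14,7); sum pmf over tables with pmf ≤ p_obs
p-value (two-sided) = 0.02914
→ bracket: 0.01<=p<0.05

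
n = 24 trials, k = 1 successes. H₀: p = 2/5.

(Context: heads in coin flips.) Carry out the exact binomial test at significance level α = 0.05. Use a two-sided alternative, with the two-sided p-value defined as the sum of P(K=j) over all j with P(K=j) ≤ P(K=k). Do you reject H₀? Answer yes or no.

reject H₀: yes

Exact binomial: n=24, k=1, p₀=2/5=0.4000
P(X=j) = C(n,j)·p₀^j·(1−p₀)^(n−j); p = Σ P(X=j) over j with P(X=j) ≤ P(X=1)
p-value (two-sided) = 0.00010
At α=0.05: p < α → reject H₀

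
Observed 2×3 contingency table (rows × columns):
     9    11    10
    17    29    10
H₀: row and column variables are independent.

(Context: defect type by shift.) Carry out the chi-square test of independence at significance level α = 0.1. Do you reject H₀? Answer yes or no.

reject H₀: no

Row totals [30, 56], col totals [26, 40, 20], n=86
χ² = (9−9.07)²/9.07 + (11−13.95)²/13.95 + (10−6.98)²/6.98 + (17−16.93)²/16.93 + (29−26.05)²/26.05 + (10−13.02)²/13.02 = 2.9728
df = 2
p-value (upper-tail) = 0.22619
At α=0.1: p ≥ α → fail to reject H₀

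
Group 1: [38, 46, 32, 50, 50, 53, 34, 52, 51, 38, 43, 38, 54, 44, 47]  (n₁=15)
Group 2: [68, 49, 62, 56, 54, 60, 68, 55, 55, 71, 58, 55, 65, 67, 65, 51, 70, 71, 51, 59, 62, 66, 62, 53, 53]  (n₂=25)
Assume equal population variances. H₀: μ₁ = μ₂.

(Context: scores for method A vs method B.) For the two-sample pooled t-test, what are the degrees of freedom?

df = n₁ + n₂ − 2 = 15 + 25 − 2 = 38

degrees of freedom = 38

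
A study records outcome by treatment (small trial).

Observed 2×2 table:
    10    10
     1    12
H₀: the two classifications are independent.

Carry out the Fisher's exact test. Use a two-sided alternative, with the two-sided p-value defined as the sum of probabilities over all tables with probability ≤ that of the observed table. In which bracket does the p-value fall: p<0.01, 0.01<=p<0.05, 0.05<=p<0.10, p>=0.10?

Margins: r₁=20, r₂=13, c₁=11, c₂=22, n=33
p_obs = C(20,10)·C(13,1)/C(33,11); sum pmf over tables with pmf ≤ p_obs
p-value (two-sided) = 0.02159
→ bracket: 0.01<=p<0.05

p-value bracket: 0.01<=p<0.05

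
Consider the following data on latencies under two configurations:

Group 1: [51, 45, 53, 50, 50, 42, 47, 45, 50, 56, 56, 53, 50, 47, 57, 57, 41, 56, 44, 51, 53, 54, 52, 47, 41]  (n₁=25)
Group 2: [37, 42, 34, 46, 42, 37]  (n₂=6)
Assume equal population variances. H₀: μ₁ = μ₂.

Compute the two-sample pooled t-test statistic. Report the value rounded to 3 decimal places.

test statistic = 4.620

x̄₁=49.920, s₁=4.974, n₁=25
x̄₂=39.667, s₂=4.412, n₂=6
s_p² = [24·4.974² + 5·4.412²]/29 = 23.8336
SE = √(s_p²·(1/25+1/6)) = 2.2194
t = (49.920−39.667)/2.2194 = 4.6199
df = 29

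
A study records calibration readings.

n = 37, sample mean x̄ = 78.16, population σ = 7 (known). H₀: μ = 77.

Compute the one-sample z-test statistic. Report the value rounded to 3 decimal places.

SE = σ/√n = 7/√37 = 1.1508
z = (x̄−μ₀)/SE = (78.16−77)/1.1508 = 1.0080

test statistic = 1.008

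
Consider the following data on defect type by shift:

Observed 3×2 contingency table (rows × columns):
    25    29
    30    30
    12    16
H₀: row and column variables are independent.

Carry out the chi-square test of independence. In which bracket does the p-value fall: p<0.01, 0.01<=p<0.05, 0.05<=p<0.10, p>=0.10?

p-value bracket: p>=0.10

Row totals [54, 60, 28], col totals [67, 75], n=142
χ² = (25−25.48)²/25.48 + (29−28.52)²/28.52 + (30−28.31)²/28.31 + (30−31.69)²/31.69 + (12−13.21)²/13.21 + (16−14.79)²/14.79 = 0.4183
df = 2
p-value (upper-tail) = 0.81125
→ bracket: p>=0.10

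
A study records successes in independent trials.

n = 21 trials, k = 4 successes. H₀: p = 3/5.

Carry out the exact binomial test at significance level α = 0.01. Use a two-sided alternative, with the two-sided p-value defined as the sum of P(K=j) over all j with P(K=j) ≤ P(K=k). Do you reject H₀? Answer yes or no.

Exact binomial: n=21, k=4, p₀=3/5=0.6000
P(X=j) = C(n,j)·p₀^j·(1−p₀)^(n−j); p = Σ P(X=j) over j with P(X=j) ≤ P(X=4)
p-value (two-sided) = 0.00018
At α=0.01: p < α → reject H₀

reject H₀: yes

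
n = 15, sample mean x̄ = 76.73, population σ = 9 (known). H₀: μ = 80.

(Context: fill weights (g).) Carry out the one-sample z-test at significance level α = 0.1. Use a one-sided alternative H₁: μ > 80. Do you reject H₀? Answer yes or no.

SE = σ/√n = 9/√15 = 2.3238
z = (x̄−μ₀)/SE = (76.73−80)/2.3238 = -1.4072
p-value (one-sided, H₁ greater) = 0.92031
At α=0.1: p ≥ α → fail to reject H₀

reject H₀: no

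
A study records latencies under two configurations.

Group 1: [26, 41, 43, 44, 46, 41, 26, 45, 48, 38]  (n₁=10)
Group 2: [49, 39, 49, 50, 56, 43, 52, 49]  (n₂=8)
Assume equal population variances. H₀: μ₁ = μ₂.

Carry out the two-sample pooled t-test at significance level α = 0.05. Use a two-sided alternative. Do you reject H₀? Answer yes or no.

x̄₁=39.800, s₁=7.800, n₁=10
x̄₂=48.375, s₂=5.236, n₂=8
s_p² = [9·7.800² + 7·5.236²]/16 = 46.2172
SE = √(s_p²·(1/10+1/8)) = 3.2247
t = (39.800−48.375)/3.2247 = -2.6591
df = 16
p-value (two-sided) = 0.01715
At α=0.05: p < α → reject H₀

reject H₀: yes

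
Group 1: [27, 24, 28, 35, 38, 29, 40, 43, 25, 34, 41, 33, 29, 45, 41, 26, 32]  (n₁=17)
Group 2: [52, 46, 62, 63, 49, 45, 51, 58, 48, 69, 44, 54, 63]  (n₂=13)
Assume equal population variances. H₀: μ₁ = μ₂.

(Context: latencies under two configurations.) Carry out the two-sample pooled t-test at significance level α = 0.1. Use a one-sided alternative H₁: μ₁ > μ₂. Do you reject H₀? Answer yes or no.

x̄₁=33.529, s₁=6.774, n₁=17
x̄₂=54.154, s₂=8.092, n₂=13
s_p² = [16·6.774² + 12·8.092²]/28 = 54.2831
SE = √(s_p²·(1/17+1/13)) = 2.7145
t = (33.529−54.154)/2.7145 = -7.5978
df = 28
p-value (one-sided, H₁ greater) = 1.00000
At α=0.1: p ≥ α → fail to reject H₀

reject H₀: no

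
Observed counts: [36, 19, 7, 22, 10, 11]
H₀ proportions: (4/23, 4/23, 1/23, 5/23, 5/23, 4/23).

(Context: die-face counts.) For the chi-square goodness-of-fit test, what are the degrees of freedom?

degrees of freedom = 5

df = k − 1 = 6 − 1 = 5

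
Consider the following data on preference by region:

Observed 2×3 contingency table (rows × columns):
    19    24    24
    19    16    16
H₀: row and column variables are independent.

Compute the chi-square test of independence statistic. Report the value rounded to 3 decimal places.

Row totals [67, 51], col totals [38, 40, 40], n=118
χ² = (19−21.58)²/21.58 + (24−22.71)²/22.71 + (24−22.71)²/22.71 + (19−16.42)²/16.42 + (16−17.29)²/17.29 + (16−17.29)²/17.29 = 1.0498
df = 2

test statistic = 1.050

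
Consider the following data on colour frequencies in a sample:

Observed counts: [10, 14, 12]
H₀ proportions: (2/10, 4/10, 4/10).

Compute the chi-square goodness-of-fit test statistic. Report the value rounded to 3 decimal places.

test statistic = 1.500

n = 36; E_i = n·p_i = [7.20, 14.40, 14.40]
χ² = (10−7.20)²/7.20 + (14−14.40)²/14.40 + (12−14.40)²/14.40 = 1.5000
df = 2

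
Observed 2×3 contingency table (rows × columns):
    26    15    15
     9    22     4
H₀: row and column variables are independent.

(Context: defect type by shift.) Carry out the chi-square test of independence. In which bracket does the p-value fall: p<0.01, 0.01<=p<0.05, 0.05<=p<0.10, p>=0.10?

p-value bracket: p<0.01

Row totals [56, 35], col totals [35, 37, 19], n=91
χ² = (26−21.54)²/21.54 + (15−22.77)²/22.77 + (15−11.69)²/11.69 + (9−13.46)²/13.46 + (22−14.23)²/14.23 + (4−7.31)²/7.31 = 11.7283
df = 2
p-value (upper-tail) = 0.00284
→ bracket: p<0.01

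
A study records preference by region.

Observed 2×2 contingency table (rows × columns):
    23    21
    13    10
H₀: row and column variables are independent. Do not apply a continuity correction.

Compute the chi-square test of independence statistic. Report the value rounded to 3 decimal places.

Row totals [44, 23], col totals [36, 31], n=67
χ² = (23−23.64)²/23.64 + (21−20.36)²/20.36 + (13−12.36)²/12.36 + (10−10.64)²/10.64 = 0.1097
df = 1

test statistic = 0.110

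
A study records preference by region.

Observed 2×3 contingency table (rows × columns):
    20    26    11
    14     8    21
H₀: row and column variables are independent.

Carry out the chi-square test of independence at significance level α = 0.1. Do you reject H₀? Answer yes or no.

Row totals [57, 43], col totals [34, 34, 32], n=100
χ² = (20−19.38)²/19.38 + (26−19.38)²/19.38 + (11−18.24)²/18.24 + (14−14.62)²/14.62 + (8−14.62)²/14.62 + (21−13.76)²/13.76 = 11.9882
df = 2
p-value (upper-tail) = 0.00249
At α=0.1: p < α → reject H₀

reject H₀: yes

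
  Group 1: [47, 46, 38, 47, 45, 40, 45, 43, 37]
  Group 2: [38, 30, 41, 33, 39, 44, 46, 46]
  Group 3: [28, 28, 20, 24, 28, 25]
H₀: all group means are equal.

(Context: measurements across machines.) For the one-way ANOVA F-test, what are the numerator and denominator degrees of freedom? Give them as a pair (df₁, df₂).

k = 3 groups, N = 23 total
df = (k−1, N−k) = (3−1, 23−3) = (2, 20)

degrees of freedom = [2, 20]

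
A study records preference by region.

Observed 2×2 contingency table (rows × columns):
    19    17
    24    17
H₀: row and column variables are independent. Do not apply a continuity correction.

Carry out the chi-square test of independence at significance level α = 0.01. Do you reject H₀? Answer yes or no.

Row totals [36, 41], col totals [43, 34], n=77
χ² = (19−20.10)²/20.10 + (17−15.90)²/15.90 + (24−22.90)²/22.90 + (17−18.10)²/18.10 = 0.2578
df = 1
p-value (upper-tail) = 0.61163
At α=0.01: p ≥ α → fail to reject H₀

reject H₀: no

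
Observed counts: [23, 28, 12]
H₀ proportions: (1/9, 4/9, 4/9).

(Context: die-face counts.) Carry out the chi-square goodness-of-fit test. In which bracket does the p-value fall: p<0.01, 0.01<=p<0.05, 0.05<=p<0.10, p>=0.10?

p-value bracket: p<0.01

n = 63; E_i = n·p_i = [7.00, 28.00, 28.00]
χ² = (23−7.00)²/7.00 + (28−28.00)²/28.00 + (12−28.00)²/28.00 = 45.7143
df = 2
p-value (upper-tail) = 0.00000
→ bracket: p<0.01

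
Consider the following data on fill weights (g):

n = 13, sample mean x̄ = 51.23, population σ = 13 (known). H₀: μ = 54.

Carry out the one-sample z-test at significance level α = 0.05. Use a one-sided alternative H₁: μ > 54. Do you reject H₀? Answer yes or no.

SE = σ/√n = 13/√13 = 3.6056
z = (x̄−μ₀)/SE = (51.23−54)/3.6056 = -0.7683
p-value (one-sided, H₁ greater) = 0.77883
At α=0.05: p ≥ α → fail to reject H₀

reject H₀: no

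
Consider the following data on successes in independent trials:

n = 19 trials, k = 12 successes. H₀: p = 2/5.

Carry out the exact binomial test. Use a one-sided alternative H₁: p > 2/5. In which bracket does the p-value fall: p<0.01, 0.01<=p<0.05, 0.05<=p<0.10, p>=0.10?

Exact binomial: n=19, k=12, p₀=2/5=0.4000
P(X≥12) from Σ C(n,i)·p₀^i·(1−p₀)^(n−i)
p-value (one-sided, H₁ greater) = 0.03523
→ bracket: 0.01<=p<0.05

p-value bracket: 0.01<=p<0.05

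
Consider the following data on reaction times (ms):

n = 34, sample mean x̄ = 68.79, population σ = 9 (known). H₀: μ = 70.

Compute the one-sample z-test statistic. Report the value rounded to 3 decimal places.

SE = σ/√n = 9/√34 = 1.5435
z = (x̄−μ₀)/SE = (68.79−70)/1.5435 = -0.7839

test statistic = -0.784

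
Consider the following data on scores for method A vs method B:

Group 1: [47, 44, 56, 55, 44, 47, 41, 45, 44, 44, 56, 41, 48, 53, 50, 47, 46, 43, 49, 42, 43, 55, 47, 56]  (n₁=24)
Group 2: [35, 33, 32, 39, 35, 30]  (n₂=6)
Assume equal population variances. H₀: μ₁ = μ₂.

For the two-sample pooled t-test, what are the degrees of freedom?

degrees of freedom = 28

df = n₁ + n₂ − 2 = 24 + 6 − 2 = 28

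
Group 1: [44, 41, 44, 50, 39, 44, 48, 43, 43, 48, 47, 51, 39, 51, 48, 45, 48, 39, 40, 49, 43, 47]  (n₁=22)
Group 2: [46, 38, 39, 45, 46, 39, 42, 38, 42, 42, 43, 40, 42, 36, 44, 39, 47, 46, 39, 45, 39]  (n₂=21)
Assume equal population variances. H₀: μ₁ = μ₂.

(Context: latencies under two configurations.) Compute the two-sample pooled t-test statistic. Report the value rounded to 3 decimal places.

x̄₁=45.045, s₁=3.909, n₁=22
x̄₂=41.762, s₂=3.254, n₂=21
s_p² = [21·3.909² + 20·3.254²]/41 = 12.9942
SE = √(s_p²·(1/22+1/21)) = 1.0997
t = (45.045−41.762)/1.0997 = 2.9858
df = 41

test statistic = 2.986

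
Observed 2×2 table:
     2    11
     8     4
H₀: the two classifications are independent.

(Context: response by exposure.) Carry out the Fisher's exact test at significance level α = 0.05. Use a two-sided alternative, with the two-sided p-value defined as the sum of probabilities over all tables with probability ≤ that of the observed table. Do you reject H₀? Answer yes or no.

Margins: r₁=13, r₂=12, c₁=10, c₂=15, n=25
p_obs = C(13,2)·C(12,8)/C(25,10); sum pmf over tables with pmf ≤ p_obs
p-value (two-sided) = 0.01542
At α=0.05: p < α → reject H₀

reject H₀: yes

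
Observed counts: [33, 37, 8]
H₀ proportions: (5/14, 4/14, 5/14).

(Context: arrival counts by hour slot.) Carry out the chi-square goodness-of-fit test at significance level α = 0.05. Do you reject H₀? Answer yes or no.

reject H₀: yes

n = 78; E_i = n·p_i = [27.86, 22.29, 27.86]
χ² = (33−27.86)²/27.86 + (37−22.29)²/22.29 + (8−27.86)²/27.86 = 24.8192
df = 2
p-value (upper-tail) = 0.00000
At α=0.05: p < α → reject H₀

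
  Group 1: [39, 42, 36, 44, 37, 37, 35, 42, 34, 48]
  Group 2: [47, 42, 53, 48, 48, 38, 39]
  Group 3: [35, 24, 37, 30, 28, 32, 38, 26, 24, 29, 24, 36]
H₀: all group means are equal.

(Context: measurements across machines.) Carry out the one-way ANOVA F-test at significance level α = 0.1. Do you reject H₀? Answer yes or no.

reject H₀: yes

Group means [39.40, 45.00, 30.25], grand mean 36.966
SSB = Σnᵢ(x̄ᵢ−x̄)² = 1052.316; SSW = ΣΣ(x−x̄ᵢ)² = 666.650
MSB = 1052.316/2 = 526.1578; MSW = 666.650/26 = 25.6404
F = MSB/MSW = 20.5207
df = (2, 26)
p-value (upper-tail) = 0.00000
At α=0.1: p < α → reject H₀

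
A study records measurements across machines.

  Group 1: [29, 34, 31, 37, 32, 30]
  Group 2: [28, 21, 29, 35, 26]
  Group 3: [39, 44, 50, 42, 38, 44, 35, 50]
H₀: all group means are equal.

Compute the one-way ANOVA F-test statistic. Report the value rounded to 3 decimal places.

test statistic = 17.853

Group means [32.17, 27.80, 42.75], grand mean 35.474
SSB = Σnᵢ(x̄ᵢ−x̄)² = 783.604; SSW = ΣΣ(x−x̄ᵢ)² = 351.133
MSB = 783.604/2 = 391.8018; MSW = 351.133/16 = 21.9458
F = MSB/MSW = 17.8531
df = (2, 16)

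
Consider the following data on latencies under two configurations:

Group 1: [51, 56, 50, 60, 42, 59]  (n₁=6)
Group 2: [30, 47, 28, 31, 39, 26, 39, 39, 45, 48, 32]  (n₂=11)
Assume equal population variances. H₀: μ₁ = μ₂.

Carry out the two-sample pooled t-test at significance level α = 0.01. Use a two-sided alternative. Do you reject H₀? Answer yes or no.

reject H₀: yes

x̄₁=53.000, s₁=6.753, n₁=6
x̄₂=36.727, s₂=7.799, n₂=11
s_p² = [5·6.753² + 10·7.799²]/15 = 55.7455
SE = √(s_p²·(1/6+1/11)) = 3.7893
t = (53.000−36.727)/3.7893 = 4.2944
df = 15
p-value (two-sided) = 0.00064
At α=0.01: p < α → reject H₀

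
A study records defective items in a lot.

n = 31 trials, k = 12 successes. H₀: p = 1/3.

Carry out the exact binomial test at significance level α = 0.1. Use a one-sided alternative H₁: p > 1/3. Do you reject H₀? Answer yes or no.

reject H₀: no

Exact binomial: n=31, k=12, p₀=1/3=0.3333
P(X≥12) from Σ C(n,i)·p₀^i·(1−p₀)^(n−i)
p-value (one-sided, H₁ greater) = 0.32250
At α=0.1: p ≥ α → fail to reject H₀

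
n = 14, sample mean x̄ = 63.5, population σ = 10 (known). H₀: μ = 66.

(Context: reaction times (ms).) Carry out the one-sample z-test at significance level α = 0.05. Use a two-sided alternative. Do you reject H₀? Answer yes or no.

SE = σ/√n = 10/√14 = 2.6726
z = (x̄−μ₀)/SE = (63.5−66)/2.6726 = -0.9354
p-value (two-sided) = 0.34957
At α=0.05: p ≥ α → fail to reject H₀

reject H₀: no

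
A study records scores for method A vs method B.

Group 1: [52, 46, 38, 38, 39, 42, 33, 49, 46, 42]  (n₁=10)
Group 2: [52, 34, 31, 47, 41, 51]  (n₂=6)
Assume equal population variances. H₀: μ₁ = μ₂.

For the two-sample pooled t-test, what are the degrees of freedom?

degrees of freedom = 14

df = n₁ + n₂ − 2 = 10 + 6 − 2 = 14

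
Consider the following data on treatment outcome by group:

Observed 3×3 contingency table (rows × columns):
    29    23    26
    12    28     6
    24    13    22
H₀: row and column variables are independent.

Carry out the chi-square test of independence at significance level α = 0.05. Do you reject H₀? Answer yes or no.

Row totals [78, 46, 59], col totals [65, 64, 54], n=183
χ² = (29−27.70)²/27.70 + (23−27.28)²/27.28 + (26−23.02)²/23.02 + (12−16.34)²/16.34 + (28−16.09)²/16.09 + (6−13.57)²/13.57 + (24−20.96)²/20.96 + (13−20.63)²/20.63 + (22−17.41)²/17.41 = 19.7942
df = 4
p-value (upper-tail) = 0.00055
At α=0.05: p < α → reject H₀

reject H₀: yes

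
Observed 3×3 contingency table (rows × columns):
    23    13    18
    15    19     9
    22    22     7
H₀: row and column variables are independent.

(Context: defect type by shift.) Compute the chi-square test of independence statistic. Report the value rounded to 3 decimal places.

Row totals [54, 43, 51], col totals [60, 54, 34], n=148
χ² = (23−21.89)²/21.89 + (13−19.70)²/19.70 + (18−12.41)²/12.41 + (15−17.43)²/17.43 + (19−15.69)²/15.69 + (9−9.88)²/9.88 + (22−20.68)²/20.68 + (22−18.61)²/18.61 + (7−11.72)²/11.72 = 8.5771
df = 4

test statistic = 8.577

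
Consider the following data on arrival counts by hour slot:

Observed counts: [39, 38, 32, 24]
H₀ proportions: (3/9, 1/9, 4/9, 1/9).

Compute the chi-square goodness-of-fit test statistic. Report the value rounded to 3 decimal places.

n = 133; E_i = n·p_i = [44.33, 14.78, 59.11, 14.78]
χ² = (39−44.33)²/44.33 + (38−14.78)²/14.78 + (32−59.11)²/59.11 + (24−14.78)²/14.78 = 55.3233
df = 3

test statistic = 55.323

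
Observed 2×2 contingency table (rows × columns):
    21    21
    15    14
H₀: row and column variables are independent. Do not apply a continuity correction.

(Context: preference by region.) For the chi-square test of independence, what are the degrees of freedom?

df = (r−1)(c−1) = (2−1)·(2−1) = 1

degrees of freedom = 1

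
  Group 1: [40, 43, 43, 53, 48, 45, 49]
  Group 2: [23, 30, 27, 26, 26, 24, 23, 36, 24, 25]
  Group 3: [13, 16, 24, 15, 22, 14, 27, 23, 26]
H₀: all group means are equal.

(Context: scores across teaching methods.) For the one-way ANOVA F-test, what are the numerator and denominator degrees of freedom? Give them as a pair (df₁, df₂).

k = 3 groups, N = 26 total
df = (k−1, N−k) = (3−1, 26−3) = (2, 23)

degrees of freedom = [2, 23]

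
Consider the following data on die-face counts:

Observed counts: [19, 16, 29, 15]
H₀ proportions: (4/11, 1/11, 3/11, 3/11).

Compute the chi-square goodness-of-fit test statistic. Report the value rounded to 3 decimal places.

n = 79; E_i = n·p_i = [28.73, 7.18, 21.55, 21.55]
χ² = (19−28.73)²/28.73 + (16−7.18)²/7.18 + (29−21.55)²/21.55 + (15−21.55)²/21.55 = 18.6888
df = 3

test statistic = 18.689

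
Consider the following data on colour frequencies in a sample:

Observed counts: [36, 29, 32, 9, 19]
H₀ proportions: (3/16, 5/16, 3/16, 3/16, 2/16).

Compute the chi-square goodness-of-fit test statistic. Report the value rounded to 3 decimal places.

test statistic = 22.076

n = 125; E_i = n·p_i = [23.44, 39.06, 23.44, 23.44, 15.62]
χ² = (36−23.44)²/23.44 + (29−39.06)²/39.06 + (32−23.44)²/23.44 + (9−23.44)²/23.44 + (19−15.62)²/15.62 = 22.0763
df = 4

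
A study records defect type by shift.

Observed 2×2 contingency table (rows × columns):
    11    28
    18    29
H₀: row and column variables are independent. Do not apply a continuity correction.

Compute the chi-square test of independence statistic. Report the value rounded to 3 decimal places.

Row totals [39, 47], col totals [29, 57], n=86
χ² = (11−13.15)²/13.15 + (28−25.85)²/25.85 + (18−15.85)²/15.85 + (29−31.15)²/31.15 = 0.9714
df = 1

test statistic = 0.971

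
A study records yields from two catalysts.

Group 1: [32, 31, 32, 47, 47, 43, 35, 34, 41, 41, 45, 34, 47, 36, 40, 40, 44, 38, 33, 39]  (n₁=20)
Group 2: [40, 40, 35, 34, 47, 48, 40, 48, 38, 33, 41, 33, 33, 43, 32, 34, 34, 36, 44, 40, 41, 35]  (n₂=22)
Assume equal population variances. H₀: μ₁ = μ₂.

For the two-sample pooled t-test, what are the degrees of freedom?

degrees of freedom = 40

df = n₁ + n₂ − 2 = 20 + 22 − 2 = 40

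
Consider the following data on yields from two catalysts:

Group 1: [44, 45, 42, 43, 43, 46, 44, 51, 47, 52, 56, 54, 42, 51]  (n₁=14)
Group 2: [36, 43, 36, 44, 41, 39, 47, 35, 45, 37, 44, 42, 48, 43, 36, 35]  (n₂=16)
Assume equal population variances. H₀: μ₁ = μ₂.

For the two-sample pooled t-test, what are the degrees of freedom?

df = n₁ + n₂ − 2 = 14 + 16 − 2 = 28

degrees of freedom = 28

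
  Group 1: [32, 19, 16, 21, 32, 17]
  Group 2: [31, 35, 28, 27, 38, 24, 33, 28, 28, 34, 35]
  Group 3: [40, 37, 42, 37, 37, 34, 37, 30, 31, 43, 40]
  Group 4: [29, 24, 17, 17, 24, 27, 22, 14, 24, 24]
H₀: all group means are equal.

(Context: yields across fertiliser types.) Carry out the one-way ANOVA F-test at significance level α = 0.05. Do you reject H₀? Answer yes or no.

reject H₀: yes

Group means [22.83, 31.00, 37.09, 22.20], grand mean 29.158
SSB = Σnᵢ(x̄ᵢ−x̄)² = 1453.710; SSW = ΣΣ(x−x̄ᵢ)² = 829.342
MSB = 1453.710/3 = 484.5701; MSW = 829.342/34 = 24.3924
F = MSB/MSW = 19.8656
df = (3, 34)
p-value (upper-tail) = 0.00000
At α=0.05: p < α → reject H₀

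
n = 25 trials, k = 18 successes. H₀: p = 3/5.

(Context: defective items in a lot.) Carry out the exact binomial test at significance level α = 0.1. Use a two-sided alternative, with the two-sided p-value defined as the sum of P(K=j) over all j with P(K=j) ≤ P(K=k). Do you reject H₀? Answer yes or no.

reject H₀: no

Exact binomial: n=25, k=18, p₀=3/5=0.6000
P(X=j) = C(n,j)·p₀^j·(1−p₀)^(n−j); p = Σ P(X=j) over j with P(X=j) ≤ P(X=18)
p-value (two-sided) = 0.30732
At α=0.1: p ≥ α → fail to reject H₀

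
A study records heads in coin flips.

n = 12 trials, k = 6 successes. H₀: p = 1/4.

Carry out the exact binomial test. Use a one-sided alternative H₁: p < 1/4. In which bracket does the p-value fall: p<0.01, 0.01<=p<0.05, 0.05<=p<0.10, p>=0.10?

p-value bracket: p>=0.10

Exact binomial: n=12, k=6, p₀=1/4=0.2500
P(X≤6) from Σ C(n,i)·p₀^i·(1−p₀)^(n−i)
p-value (one-sided, H₁ less) = 0.98575
→ bracket: p>=0.10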